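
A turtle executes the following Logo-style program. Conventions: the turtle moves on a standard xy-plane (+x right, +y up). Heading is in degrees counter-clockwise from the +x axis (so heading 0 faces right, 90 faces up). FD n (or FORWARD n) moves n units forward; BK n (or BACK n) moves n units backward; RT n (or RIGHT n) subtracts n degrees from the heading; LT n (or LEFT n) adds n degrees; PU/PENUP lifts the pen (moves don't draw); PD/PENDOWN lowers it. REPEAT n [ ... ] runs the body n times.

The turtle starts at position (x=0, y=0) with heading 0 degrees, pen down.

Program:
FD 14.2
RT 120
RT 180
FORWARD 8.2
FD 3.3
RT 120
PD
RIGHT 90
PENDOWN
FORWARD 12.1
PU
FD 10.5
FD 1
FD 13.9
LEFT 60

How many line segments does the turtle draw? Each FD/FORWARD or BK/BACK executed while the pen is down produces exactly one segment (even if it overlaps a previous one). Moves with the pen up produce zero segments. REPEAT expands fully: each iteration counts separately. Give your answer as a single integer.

Executing turtle program step by step:
Start: pos=(0,0), heading=0, pen down
FD 14.2: (0,0) -> (14.2,0) [heading=0, draw]
RT 120: heading 0 -> 240
RT 180: heading 240 -> 60
FD 8.2: (14.2,0) -> (18.3,7.101) [heading=60, draw]
FD 3.3: (18.3,7.101) -> (19.95,9.959) [heading=60, draw]
RT 120: heading 60 -> 300
PD: pen down
RT 90: heading 300 -> 210
PD: pen down
FD 12.1: (19.95,9.959) -> (9.471,3.909) [heading=210, draw]
PU: pen up
FD 10.5: (9.471,3.909) -> (0.378,-1.341) [heading=210, move]
FD 1: (0.378,-1.341) -> (-0.488,-1.841) [heading=210, move]
FD 13.9: (-0.488,-1.841) -> (-12.526,-8.791) [heading=210, move]
LT 60: heading 210 -> 270
Final: pos=(-12.526,-8.791), heading=270, 4 segment(s) drawn
Segments drawn: 4

Answer: 4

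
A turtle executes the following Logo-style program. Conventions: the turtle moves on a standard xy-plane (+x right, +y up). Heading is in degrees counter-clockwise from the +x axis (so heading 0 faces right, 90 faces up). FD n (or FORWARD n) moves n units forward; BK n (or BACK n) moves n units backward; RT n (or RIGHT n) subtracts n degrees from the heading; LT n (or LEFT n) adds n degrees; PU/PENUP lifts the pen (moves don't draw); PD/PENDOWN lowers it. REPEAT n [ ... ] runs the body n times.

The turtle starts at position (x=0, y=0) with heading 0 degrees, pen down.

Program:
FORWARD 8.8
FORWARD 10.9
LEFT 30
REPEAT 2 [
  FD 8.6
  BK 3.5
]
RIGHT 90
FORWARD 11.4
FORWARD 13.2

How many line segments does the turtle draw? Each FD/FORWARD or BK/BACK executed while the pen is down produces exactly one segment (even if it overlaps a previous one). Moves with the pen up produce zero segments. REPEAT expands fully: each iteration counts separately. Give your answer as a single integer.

Answer: 8

Derivation:
Executing turtle program step by step:
Start: pos=(0,0), heading=0, pen down
FD 8.8: (0,0) -> (8.8,0) [heading=0, draw]
FD 10.9: (8.8,0) -> (19.7,0) [heading=0, draw]
LT 30: heading 0 -> 30
REPEAT 2 [
  -- iteration 1/2 --
  FD 8.6: (19.7,0) -> (27.148,4.3) [heading=30, draw]
  BK 3.5: (27.148,4.3) -> (24.117,2.55) [heading=30, draw]
  -- iteration 2/2 --
  FD 8.6: (24.117,2.55) -> (31.565,6.85) [heading=30, draw]
  BK 3.5: (31.565,6.85) -> (28.533,5.1) [heading=30, draw]
]
RT 90: heading 30 -> 300
FD 11.4: (28.533,5.1) -> (34.233,-4.773) [heading=300, draw]
FD 13.2: (34.233,-4.773) -> (40.833,-16.204) [heading=300, draw]
Final: pos=(40.833,-16.204), heading=300, 8 segment(s) drawn
Segments drawn: 8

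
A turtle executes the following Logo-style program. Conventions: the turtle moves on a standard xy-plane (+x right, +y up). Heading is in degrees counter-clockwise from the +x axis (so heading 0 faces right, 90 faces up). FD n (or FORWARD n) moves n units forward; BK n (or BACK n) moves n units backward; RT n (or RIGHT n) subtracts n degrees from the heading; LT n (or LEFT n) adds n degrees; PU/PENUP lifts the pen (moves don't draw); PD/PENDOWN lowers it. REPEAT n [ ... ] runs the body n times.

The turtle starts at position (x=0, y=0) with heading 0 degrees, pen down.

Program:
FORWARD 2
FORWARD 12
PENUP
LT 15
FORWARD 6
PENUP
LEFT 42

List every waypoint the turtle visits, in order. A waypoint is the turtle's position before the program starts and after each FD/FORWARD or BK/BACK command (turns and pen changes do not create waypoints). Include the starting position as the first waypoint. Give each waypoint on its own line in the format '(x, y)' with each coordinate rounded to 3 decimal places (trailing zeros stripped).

Answer: (0, 0)
(2, 0)
(14, 0)
(19.796, 1.553)

Derivation:
Executing turtle program step by step:
Start: pos=(0,0), heading=0, pen down
FD 2: (0,0) -> (2,0) [heading=0, draw]
FD 12: (2,0) -> (14,0) [heading=0, draw]
PU: pen up
LT 15: heading 0 -> 15
FD 6: (14,0) -> (19.796,1.553) [heading=15, move]
PU: pen up
LT 42: heading 15 -> 57
Final: pos=(19.796,1.553), heading=57, 2 segment(s) drawn
Waypoints (4 total):
(0, 0)
(2, 0)
(14, 0)
(19.796, 1.553)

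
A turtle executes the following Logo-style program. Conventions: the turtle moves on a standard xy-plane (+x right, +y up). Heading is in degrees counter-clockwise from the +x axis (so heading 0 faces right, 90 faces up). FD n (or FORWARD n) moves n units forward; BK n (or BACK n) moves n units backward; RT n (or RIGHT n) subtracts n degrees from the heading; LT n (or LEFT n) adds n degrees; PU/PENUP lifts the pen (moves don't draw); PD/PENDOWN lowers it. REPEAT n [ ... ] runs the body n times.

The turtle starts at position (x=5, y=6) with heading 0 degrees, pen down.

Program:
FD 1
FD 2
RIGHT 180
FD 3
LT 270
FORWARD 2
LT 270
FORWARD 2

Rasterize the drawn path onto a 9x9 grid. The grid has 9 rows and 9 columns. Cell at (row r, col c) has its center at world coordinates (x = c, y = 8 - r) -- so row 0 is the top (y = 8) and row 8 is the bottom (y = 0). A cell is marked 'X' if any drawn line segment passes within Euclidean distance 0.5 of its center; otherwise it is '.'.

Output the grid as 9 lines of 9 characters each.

Segment 0: (5,6) -> (6,6)
Segment 1: (6,6) -> (8,6)
Segment 2: (8,6) -> (5,6)
Segment 3: (5,6) -> (5,8)
Segment 4: (5,8) -> (7,8)

Answer: .....XXX.
.....X...
.....XXXX
.........
.........
.........
.........
.........
.........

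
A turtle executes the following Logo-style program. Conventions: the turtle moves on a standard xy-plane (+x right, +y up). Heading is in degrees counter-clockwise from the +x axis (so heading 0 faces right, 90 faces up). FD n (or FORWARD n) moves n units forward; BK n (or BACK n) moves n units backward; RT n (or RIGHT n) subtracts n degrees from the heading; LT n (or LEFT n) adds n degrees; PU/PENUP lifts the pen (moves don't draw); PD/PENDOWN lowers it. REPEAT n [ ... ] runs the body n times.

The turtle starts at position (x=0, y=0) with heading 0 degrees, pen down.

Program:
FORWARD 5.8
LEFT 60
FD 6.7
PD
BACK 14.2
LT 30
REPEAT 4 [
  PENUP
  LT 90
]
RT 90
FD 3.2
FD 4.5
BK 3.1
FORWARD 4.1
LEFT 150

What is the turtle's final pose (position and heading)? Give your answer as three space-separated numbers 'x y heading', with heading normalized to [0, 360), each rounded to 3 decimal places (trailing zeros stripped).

Executing turtle program step by step:
Start: pos=(0,0), heading=0, pen down
FD 5.8: (0,0) -> (5.8,0) [heading=0, draw]
LT 60: heading 0 -> 60
FD 6.7: (5.8,0) -> (9.15,5.802) [heading=60, draw]
PD: pen down
BK 14.2: (9.15,5.802) -> (2.05,-6.495) [heading=60, draw]
LT 30: heading 60 -> 90
REPEAT 4 [
  -- iteration 1/4 --
  PU: pen up
  LT 90: heading 90 -> 180
  -- iteration 2/4 --
  PU: pen up
  LT 90: heading 180 -> 270
  -- iteration 3/4 --
  PU: pen up
  LT 90: heading 270 -> 0
  -- iteration 4/4 --
  PU: pen up
  LT 90: heading 0 -> 90
]
RT 90: heading 90 -> 0
FD 3.2: (2.05,-6.495) -> (5.25,-6.495) [heading=0, move]
FD 4.5: (5.25,-6.495) -> (9.75,-6.495) [heading=0, move]
BK 3.1: (9.75,-6.495) -> (6.65,-6.495) [heading=0, move]
FD 4.1: (6.65,-6.495) -> (10.75,-6.495) [heading=0, move]
LT 150: heading 0 -> 150
Final: pos=(10.75,-6.495), heading=150, 3 segment(s) drawn

Answer: 10.75 -6.495 150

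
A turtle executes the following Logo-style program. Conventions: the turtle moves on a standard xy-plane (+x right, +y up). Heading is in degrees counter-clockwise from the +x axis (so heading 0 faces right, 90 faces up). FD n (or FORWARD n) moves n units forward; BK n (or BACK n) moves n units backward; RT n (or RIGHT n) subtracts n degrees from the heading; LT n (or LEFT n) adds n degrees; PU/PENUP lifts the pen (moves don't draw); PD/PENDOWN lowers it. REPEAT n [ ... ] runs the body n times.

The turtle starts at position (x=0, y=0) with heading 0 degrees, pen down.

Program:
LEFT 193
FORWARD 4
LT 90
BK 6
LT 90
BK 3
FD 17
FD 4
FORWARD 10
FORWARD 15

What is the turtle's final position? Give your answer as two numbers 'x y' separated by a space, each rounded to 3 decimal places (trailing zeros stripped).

Answer: 36.651 14.619

Derivation:
Executing turtle program step by step:
Start: pos=(0,0), heading=0, pen down
LT 193: heading 0 -> 193
FD 4: (0,0) -> (-3.897,-0.9) [heading=193, draw]
LT 90: heading 193 -> 283
BK 6: (-3.897,-0.9) -> (-5.247,4.946) [heading=283, draw]
LT 90: heading 283 -> 13
BK 3: (-5.247,4.946) -> (-8.17,4.272) [heading=13, draw]
FD 17: (-8.17,4.272) -> (8.394,8.096) [heading=13, draw]
FD 4: (8.394,8.096) -> (12.291,8.996) [heading=13, draw]
FD 10: (12.291,8.996) -> (22.035,11.245) [heading=13, draw]
FD 15: (22.035,11.245) -> (36.651,14.619) [heading=13, draw]
Final: pos=(36.651,14.619), heading=13, 7 segment(s) drawn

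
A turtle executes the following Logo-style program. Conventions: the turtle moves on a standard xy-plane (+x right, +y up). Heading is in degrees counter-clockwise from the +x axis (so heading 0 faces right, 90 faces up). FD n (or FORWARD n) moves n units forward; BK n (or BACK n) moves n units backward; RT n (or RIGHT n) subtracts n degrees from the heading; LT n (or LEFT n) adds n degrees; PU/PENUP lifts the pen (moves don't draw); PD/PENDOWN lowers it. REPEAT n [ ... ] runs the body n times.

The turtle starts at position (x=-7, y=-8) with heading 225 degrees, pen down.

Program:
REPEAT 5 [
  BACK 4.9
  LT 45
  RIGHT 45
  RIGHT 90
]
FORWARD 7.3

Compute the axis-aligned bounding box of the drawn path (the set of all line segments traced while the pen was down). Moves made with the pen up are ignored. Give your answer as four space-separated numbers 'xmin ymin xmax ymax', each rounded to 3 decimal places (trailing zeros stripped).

Answer: -8.697 -11.465 -0.07 0.627

Derivation:
Executing turtle program step by step:
Start: pos=(-7,-8), heading=225, pen down
REPEAT 5 [
  -- iteration 1/5 --
  BK 4.9: (-7,-8) -> (-3.535,-4.535) [heading=225, draw]
  LT 45: heading 225 -> 270
  RT 45: heading 270 -> 225
  RT 90: heading 225 -> 135
  -- iteration 2/5 --
  BK 4.9: (-3.535,-4.535) -> (-0.07,-8) [heading=135, draw]
  LT 45: heading 135 -> 180
  RT 45: heading 180 -> 135
  RT 90: heading 135 -> 45
  -- iteration 3/5 --
  BK 4.9: (-0.07,-8) -> (-3.535,-11.465) [heading=45, draw]
  LT 45: heading 45 -> 90
  RT 45: heading 90 -> 45
  RT 90: heading 45 -> 315
  -- iteration 4/5 --
  BK 4.9: (-3.535,-11.465) -> (-7,-8) [heading=315, draw]
  LT 45: heading 315 -> 0
  RT 45: heading 0 -> 315
  RT 90: heading 315 -> 225
  -- iteration 5/5 --
  BK 4.9: (-7,-8) -> (-3.535,-4.535) [heading=225, draw]
  LT 45: heading 225 -> 270
  RT 45: heading 270 -> 225
  RT 90: heading 225 -> 135
]
FD 7.3: (-3.535,-4.535) -> (-8.697,0.627) [heading=135, draw]
Final: pos=(-8.697,0.627), heading=135, 6 segment(s) drawn

Segment endpoints: x in {-8.697, -7, -3.535, -3.535, -3.535, -0.07}, y in {-11.465, -8, -4.535, 0.627}
xmin=-8.697, ymin=-11.465, xmax=-0.07, ymax=0.627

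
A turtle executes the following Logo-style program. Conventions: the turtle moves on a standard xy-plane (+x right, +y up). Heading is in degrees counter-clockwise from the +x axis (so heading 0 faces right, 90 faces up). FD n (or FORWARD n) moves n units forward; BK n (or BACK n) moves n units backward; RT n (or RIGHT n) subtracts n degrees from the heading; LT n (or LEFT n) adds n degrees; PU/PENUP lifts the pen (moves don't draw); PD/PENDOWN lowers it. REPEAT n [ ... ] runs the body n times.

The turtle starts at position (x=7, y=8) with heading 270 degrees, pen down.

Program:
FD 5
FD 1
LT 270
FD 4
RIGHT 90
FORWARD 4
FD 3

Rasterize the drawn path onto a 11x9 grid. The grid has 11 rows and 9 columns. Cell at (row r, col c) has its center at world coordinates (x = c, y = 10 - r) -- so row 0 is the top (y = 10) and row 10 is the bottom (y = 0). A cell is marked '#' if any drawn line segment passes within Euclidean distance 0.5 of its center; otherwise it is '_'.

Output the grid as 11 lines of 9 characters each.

Segment 0: (7,8) -> (7,3)
Segment 1: (7,3) -> (7,2)
Segment 2: (7,2) -> (3,2)
Segment 3: (3,2) -> (3,6)
Segment 4: (3,6) -> (3,9)

Answer: _________
___#_____
___#___#_
___#___#_
___#___#_
___#___#_
___#___#_
___#___#_
___#####_
_________
_________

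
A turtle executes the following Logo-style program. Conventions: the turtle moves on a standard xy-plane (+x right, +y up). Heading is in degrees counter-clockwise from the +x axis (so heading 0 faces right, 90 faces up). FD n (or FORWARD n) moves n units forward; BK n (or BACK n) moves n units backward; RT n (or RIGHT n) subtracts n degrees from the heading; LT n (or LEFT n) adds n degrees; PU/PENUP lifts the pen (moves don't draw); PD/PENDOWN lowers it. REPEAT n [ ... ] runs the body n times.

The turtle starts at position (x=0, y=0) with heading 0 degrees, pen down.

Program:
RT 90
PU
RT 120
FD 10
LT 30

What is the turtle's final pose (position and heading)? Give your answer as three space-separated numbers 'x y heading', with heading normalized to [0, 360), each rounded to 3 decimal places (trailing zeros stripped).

Executing turtle program step by step:
Start: pos=(0,0), heading=0, pen down
RT 90: heading 0 -> 270
PU: pen up
RT 120: heading 270 -> 150
FD 10: (0,0) -> (-8.66,5) [heading=150, move]
LT 30: heading 150 -> 180
Final: pos=(-8.66,5), heading=180, 0 segment(s) drawn

Answer: -8.66 5 180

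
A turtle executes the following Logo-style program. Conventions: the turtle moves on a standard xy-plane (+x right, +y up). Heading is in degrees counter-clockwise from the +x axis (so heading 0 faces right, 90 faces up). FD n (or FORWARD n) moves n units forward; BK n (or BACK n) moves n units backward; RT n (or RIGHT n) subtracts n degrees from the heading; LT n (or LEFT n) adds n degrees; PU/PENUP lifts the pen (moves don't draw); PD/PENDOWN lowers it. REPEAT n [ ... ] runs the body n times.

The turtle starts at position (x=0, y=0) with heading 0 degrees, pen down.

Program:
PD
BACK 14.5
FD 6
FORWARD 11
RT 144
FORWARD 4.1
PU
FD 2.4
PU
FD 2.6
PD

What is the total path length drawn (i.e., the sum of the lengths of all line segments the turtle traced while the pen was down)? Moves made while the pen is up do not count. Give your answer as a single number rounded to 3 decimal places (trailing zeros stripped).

Executing turtle program step by step:
Start: pos=(0,0), heading=0, pen down
PD: pen down
BK 14.5: (0,0) -> (-14.5,0) [heading=0, draw]
FD 6: (-14.5,0) -> (-8.5,0) [heading=0, draw]
FD 11: (-8.5,0) -> (2.5,0) [heading=0, draw]
RT 144: heading 0 -> 216
FD 4.1: (2.5,0) -> (-0.817,-2.41) [heading=216, draw]
PU: pen up
FD 2.4: (-0.817,-2.41) -> (-2.759,-3.821) [heading=216, move]
PU: pen up
FD 2.6: (-2.759,-3.821) -> (-4.862,-5.349) [heading=216, move]
PD: pen down
Final: pos=(-4.862,-5.349), heading=216, 4 segment(s) drawn

Segment lengths:
  seg 1: (0,0) -> (-14.5,0), length = 14.5
  seg 2: (-14.5,0) -> (-8.5,0), length = 6
  seg 3: (-8.5,0) -> (2.5,0), length = 11
  seg 4: (2.5,0) -> (-0.817,-2.41), length = 4.1
Total = 35.6

Answer: 35.6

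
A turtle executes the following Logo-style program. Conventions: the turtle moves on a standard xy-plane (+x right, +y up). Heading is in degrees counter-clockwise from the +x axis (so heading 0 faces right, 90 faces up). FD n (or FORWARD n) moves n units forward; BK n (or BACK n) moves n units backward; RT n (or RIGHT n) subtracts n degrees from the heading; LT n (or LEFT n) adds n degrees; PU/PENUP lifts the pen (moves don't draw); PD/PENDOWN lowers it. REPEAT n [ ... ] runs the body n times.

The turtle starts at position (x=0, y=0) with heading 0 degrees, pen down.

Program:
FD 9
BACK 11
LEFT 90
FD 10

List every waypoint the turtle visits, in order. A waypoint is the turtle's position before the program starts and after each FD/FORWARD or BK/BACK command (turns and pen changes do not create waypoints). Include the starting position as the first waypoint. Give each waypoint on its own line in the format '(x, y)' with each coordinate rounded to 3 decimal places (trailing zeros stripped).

Answer: (0, 0)
(9, 0)
(-2, 0)
(-2, 10)

Derivation:
Executing turtle program step by step:
Start: pos=(0,0), heading=0, pen down
FD 9: (0,0) -> (9,0) [heading=0, draw]
BK 11: (9,0) -> (-2,0) [heading=0, draw]
LT 90: heading 0 -> 90
FD 10: (-2,0) -> (-2,10) [heading=90, draw]
Final: pos=(-2,10), heading=90, 3 segment(s) drawn
Waypoints (4 total):
(0, 0)
(9, 0)
(-2, 0)
(-2, 10)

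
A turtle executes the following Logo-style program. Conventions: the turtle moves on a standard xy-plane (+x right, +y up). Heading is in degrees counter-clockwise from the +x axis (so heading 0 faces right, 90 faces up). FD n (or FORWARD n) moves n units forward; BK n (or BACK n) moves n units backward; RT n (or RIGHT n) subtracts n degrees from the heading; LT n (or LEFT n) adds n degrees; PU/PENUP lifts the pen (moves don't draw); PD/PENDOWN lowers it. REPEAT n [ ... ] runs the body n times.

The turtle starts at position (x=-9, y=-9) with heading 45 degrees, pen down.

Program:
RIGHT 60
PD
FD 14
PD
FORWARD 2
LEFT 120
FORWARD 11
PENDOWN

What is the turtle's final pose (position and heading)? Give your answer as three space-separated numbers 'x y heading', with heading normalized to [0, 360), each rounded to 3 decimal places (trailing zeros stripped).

Executing turtle program step by step:
Start: pos=(-9,-9), heading=45, pen down
RT 60: heading 45 -> 345
PD: pen down
FD 14: (-9,-9) -> (4.523,-12.623) [heading=345, draw]
PD: pen down
FD 2: (4.523,-12.623) -> (6.455,-13.141) [heading=345, draw]
LT 120: heading 345 -> 105
FD 11: (6.455,-13.141) -> (3.608,-2.516) [heading=105, draw]
PD: pen down
Final: pos=(3.608,-2.516), heading=105, 3 segment(s) drawn

Answer: 3.608 -2.516 105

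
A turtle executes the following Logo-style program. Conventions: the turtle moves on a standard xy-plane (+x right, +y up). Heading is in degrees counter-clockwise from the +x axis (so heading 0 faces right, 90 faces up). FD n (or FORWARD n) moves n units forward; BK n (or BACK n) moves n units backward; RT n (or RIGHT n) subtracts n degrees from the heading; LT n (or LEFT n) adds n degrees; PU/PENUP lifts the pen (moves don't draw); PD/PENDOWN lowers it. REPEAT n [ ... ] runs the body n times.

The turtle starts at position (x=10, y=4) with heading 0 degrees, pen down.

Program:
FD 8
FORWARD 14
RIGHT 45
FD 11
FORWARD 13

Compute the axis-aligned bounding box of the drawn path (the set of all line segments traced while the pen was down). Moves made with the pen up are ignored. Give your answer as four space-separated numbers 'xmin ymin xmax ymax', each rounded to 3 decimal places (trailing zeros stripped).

Answer: 10 -12.971 48.971 4

Derivation:
Executing turtle program step by step:
Start: pos=(10,4), heading=0, pen down
FD 8: (10,4) -> (18,4) [heading=0, draw]
FD 14: (18,4) -> (32,4) [heading=0, draw]
RT 45: heading 0 -> 315
FD 11: (32,4) -> (39.778,-3.778) [heading=315, draw]
FD 13: (39.778,-3.778) -> (48.971,-12.971) [heading=315, draw]
Final: pos=(48.971,-12.971), heading=315, 4 segment(s) drawn

Segment endpoints: x in {10, 18, 32, 39.778, 48.971}, y in {-12.971, -3.778, 4}
xmin=10, ymin=-12.971, xmax=48.971, ymax=4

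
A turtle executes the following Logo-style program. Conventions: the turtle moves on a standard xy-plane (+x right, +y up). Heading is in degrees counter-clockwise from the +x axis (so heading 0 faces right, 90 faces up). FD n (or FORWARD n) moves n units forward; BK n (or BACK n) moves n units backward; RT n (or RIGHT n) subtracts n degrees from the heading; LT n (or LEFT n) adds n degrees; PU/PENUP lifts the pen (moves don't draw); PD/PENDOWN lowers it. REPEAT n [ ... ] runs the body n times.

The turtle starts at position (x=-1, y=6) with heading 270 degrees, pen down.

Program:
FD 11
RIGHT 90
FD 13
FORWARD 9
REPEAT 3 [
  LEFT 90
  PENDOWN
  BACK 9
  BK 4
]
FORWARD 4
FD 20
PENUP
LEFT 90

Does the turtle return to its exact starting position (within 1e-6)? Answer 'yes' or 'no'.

Executing turtle program step by step:
Start: pos=(-1,6), heading=270, pen down
FD 11: (-1,6) -> (-1,-5) [heading=270, draw]
RT 90: heading 270 -> 180
FD 13: (-1,-5) -> (-14,-5) [heading=180, draw]
FD 9: (-14,-5) -> (-23,-5) [heading=180, draw]
REPEAT 3 [
  -- iteration 1/3 --
  LT 90: heading 180 -> 270
  PD: pen down
  BK 9: (-23,-5) -> (-23,4) [heading=270, draw]
  BK 4: (-23,4) -> (-23,8) [heading=270, draw]
  -- iteration 2/3 --
  LT 90: heading 270 -> 0
  PD: pen down
  BK 9: (-23,8) -> (-32,8) [heading=0, draw]
  BK 4: (-32,8) -> (-36,8) [heading=0, draw]
  -- iteration 3/3 --
  LT 90: heading 0 -> 90
  PD: pen down
  BK 9: (-36,8) -> (-36,-1) [heading=90, draw]
  BK 4: (-36,-1) -> (-36,-5) [heading=90, draw]
]
FD 4: (-36,-5) -> (-36,-1) [heading=90, draw]
FD 20: (-36,-1) -> (-36,19) [heading=90, draw]
PU: pen up
LT 90: heading 90 -> 180
Final: pos=(-36,19), heading=180, 11 segment(s) drawn

Start position: (-1, 6)
Final position: (-36, 19)
Distance = 37.336; >= 1e-6 -> NOT closed

Answer: no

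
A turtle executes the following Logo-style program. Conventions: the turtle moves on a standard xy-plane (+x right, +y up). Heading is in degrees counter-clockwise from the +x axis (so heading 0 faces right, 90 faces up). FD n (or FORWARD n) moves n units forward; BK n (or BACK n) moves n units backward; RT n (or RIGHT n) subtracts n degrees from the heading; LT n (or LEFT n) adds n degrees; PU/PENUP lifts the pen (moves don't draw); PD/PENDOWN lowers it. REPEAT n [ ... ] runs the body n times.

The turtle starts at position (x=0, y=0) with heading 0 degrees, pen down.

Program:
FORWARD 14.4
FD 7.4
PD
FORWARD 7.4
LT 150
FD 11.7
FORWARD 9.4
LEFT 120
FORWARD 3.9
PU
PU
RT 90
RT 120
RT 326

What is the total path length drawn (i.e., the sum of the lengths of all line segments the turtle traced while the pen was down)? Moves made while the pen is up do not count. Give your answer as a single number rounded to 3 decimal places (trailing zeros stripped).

Answer: 54.2

Derivation:
Executing turtle program step by step:
Start: pos=(0,0), heading=0, pen down
FD 14.4: (0,0) -> (14.4,0) [heading=0, draw]
FD 7.4: (14.4,0) -> (21.8,0) [heading=0, draw]
PD: pen down
FD 7.4: (21.8,0) -> (29.2,0) [heading=0, draw]
LT 150: heading 0 -> 150
FD 11.7: (29.2,0) -> (19.068,5.85) [heading=150, draw]
FD 9.4: (19.068,5.85) -> (10.927,10.55) [heading=150, draw]
LT 120: heading 150 -> 270
FD 3.9: (10.927,10.55) -> (10.927,6.65) [heading=270, draw]
PU: pen up
PU: pen up
RT 90: heading 270 -> 180
RT 120: heading 180 -> 60
RT 326: heading 60 -> 94
Final: pos=(10.927,6.65), heading=94, 6 segment(s) drawn

Segment lengths:
  seg 1: (0,0) -> (14.4,0), length = 14.4
  seg 2: (14.4,0) -> (21.8,0), length = 7.4
  seg 3: (21.8,0) -> (29.2,0), length = 7.4
  seg 4: (29.2,0) -> (19.068,5.85), length = 11.7
  seg 5: (19.068,5.85) -> (10.927,10.55), length = 9.4
  seg 6: (10.927,10.55) -> (10.927,6.65), length = 3.9
Total = 54.2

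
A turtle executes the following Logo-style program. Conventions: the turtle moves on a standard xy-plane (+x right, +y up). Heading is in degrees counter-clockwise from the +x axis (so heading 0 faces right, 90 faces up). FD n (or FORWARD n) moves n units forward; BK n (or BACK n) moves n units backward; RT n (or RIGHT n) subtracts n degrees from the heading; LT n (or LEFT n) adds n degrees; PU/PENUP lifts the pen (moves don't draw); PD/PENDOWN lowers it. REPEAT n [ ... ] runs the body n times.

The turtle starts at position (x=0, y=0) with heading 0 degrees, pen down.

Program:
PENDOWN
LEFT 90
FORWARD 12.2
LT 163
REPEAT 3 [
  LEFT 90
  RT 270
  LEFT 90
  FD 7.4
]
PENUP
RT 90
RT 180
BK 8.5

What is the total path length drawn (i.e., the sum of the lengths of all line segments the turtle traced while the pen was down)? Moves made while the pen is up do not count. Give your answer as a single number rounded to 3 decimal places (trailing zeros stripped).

Executing turtle program step by step:
Start: pos=(0,0), heading=0, pen down
PD: pen down
LT 90: heading 0 -> 90
FD 12.2: (0,0) -> (0,12.2) [heading=90, draw]
LT 163: heading 90 -> 253
REPEAT 3 [
  -- iteration 1/3 --
  LT 90: heading 253 -> 343
  RT 270: heading 343 -> 73
  LT 90: heading 73 -> 163
  FD 7.4: (0,12.2) -> (-7.077,14.364) [heading=163, draw]
  -- iteration 2/3 --
  LT 90: heading 163 -> 253
  RT 270: heading 253 -> 343
  LT 90: heading 343 -> 73
  FD 7.4: (-7.077,14.364) -> (-4.913,21.44) [heading=73, draw]
  -- iteration 3/3 --
  LT 90: heading 73 -> 163
  RT 270: heading 163 -> 253
  LT 90: heading 253 -> 343
  FD 7.4: (-4.913,21.44) -> (2.164,19.277) [heading=343, draw]
]
PU: pen up
RT 90: heading 343 -> 253
RT 180: heading 253 -> 73
BK 8.5: (2.164,19.277) -> (-0.322,11.148) [heading=73, move]
Final: pos=(-0.322,11.148), heading=73, 4 segment(s) drawn

Segment lengths:
  seg 1: (0,0) -> (0,12.2), length = 12.2
  seg 2: (0,12.2) -> (-7.077,14.364), length = 7.4
  seg 3: (-7.077,14.364) -> (-4.913,21.44), length = 7.4
  seg 4: (-4.913,21.44) -> (2.164,19.277), length = 7.4
Total = 34.4

Answer: 34.4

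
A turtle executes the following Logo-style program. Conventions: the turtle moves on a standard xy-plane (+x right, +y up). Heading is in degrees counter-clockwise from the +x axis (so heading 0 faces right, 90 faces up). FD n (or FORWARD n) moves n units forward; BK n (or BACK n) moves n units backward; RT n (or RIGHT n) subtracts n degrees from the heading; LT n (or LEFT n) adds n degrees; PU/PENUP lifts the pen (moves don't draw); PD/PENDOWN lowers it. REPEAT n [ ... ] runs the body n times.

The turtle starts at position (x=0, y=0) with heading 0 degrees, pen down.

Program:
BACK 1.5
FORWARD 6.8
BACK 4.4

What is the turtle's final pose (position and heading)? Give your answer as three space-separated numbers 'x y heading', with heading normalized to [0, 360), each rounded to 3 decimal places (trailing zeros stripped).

Answer: 0.9 0 0

Derivation:
Executing turtle program step by step:
Start: pos=(0,0), heading=0, pen down
BK 1.5: (0,0) -> (-1.5,0) [heading=0, draw]
FD 6.8: (-1.5,0) -> (5.3,0) [heading=0, draw]
BK 4.4: (5.3,0) -> (0.9,0) [heading=0, draw]
Final: pos=(0.9,0), heading=0, 3 segment(s) drawn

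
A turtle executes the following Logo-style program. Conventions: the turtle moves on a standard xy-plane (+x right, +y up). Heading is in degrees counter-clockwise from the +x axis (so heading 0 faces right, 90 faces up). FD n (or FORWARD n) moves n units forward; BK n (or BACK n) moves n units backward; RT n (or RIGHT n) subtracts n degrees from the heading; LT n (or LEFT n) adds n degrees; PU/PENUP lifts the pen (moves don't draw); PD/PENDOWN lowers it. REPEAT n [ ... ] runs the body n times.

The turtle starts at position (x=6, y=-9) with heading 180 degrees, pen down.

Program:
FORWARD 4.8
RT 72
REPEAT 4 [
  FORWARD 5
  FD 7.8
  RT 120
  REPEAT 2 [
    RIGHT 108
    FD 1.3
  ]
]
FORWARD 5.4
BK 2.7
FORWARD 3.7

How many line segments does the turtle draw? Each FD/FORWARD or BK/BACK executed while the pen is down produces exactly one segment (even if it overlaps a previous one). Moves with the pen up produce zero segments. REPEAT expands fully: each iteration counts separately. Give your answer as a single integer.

Answer: 20

Derivation:
Executing turtle program step by step:
Start: pos=(6,-9), heading=180, pen down
FD 4.8: (6,-9) -> (1.2,-9) [heading=180, draw]
RT 72: heading 180 -> 108
REPEAT 4 [
  -- iteration 1/4 --
  FD 5: (1.2,-9) -> (-0.345,-4.245) [heading=108, draw]
  FD 7.8: (-0.345,-4.245) -> (-2.755,3.174) [heading=108, draw]
  RT 120: heading 108 -> 348
  REPEAT 2 [
    -- iteration 1/2 --
    RT 108: heading 348 -> 240
    FD 1.3: (-2.755,3.174) -> (-3.405,2.048) [heading=240, draw]
    -- iteration 2/2 --
    RT 108: heading 240 -> 132
    FD 1.3: (-3.405,2.048) -> (-4.275,3.014) [heading=132, draw]
  ]
  -- iteration 2/4 --
  FD 5: (-4.275,3.014) -> (-7.621,6.73) [heading=132, draw]
  FD 7.8: (-7.621,6.73) -> (-12.84,12.526) [heading=132, draw]
  RT 120: heading 132 -> 12
  REPEAT 2 [
    -- iteration 1/2 --
    RT 108: heading 12 -> 264
    FD 1.3: (-12.84,12.526) -> (-12.976,11.233) [heading=264, draw]
    -- iteration 2/2 --
    RT 108: heading 264 -> 156
    FD 1.3: (-12.976,11.233) -> (-14.164,11.762) [heading=156, draw]
  ]
  -- iteration 3/4 --
  FD 5: (-14.164,11.762) -> (-18.731,13.796) [heading=156, draw]
  FD 7.8: (-18.731,13.796) -> (-25.857,16.968) [heading=156, draw]
  RT 120: heading 156 -> 36
  REPEAT 2 [
    -- iteration 1/2 --
    RT 108: heading 36 -> 288
    FD 1.3: (-25.857,16.968) -> (-25.455,15.732) [heading=288, draw]
    -- iteration 2/2 --
    RT 108: heading 288 -> 180
    FD 1.3: (-25.455,15.732) -> (-26.755,15.732) [heading=180, draw]
  ]
  -- iteration 4/4 --
  FD 5: (-26.755,15.732) -> (-31.755,15.732) [heading=180, draw]
  FD 7.8: (-31.755,15.732) -> (-39.555,15.732) [heading=180, draw]
  RT 120: heading 180 -> 60
  REPEAT 2 [
    -- iteration 1/2 --
    RT 108: heading 60 -> 312
    FD 1.3: (-39.555,15.732) -> (-38.685,14.766) [heading=312, draw]
    -- iteration 2/2 --
    RT 108: heading 312 -> 204
    FD 1.3: (-38.685,14.766) -> (-39.873,14.237) [heading=204, draw]
  ]
]
FD 5.4: (-39.873,14.237) -> (-44.806,12.041) [heading=204, draw]
BK 2.7: (-44.806,12.041) -> (-42.34,13.139) [heading=204, draw]
FD 3.7: (-42.34,13.139) -> (-45.72,11.634) [heading=204, draw]
Final: pos=(-45.72,11.634), heading=204, 20 segment(s) drawn
Segments drawn: 20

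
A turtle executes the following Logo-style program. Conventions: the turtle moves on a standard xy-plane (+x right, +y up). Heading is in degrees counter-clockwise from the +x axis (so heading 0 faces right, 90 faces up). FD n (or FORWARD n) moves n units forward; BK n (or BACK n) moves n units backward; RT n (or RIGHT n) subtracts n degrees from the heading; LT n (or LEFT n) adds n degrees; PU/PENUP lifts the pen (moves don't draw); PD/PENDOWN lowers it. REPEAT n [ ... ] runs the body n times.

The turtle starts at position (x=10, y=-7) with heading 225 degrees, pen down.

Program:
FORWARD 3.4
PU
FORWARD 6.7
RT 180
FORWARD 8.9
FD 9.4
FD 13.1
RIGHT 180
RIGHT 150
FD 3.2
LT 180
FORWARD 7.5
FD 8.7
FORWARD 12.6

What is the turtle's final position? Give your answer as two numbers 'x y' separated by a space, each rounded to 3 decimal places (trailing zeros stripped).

Answer: 18.436 -16.666

Derivation:
Executing turtle program step by step:
Start: pos=(10,-7), heading=225, pen down
FD 3.4: (10,-7) -> (7.596,-9.404) [heading=225, draw]
PU: pen up
FD 6.7: (7.596,-9.404) -> (2.858,-14.142) [heading=225, move]
RT 180: heading 225 -> 45
FD 8.9: (2.858,-14.142) -> (9.151,-7.849) [heading=45, move]
FD 9.4: (9.151,-7.849) -> (15.798,-1.202) [heading=45, move]
FD 13.1: (15.798,-1.202) -> (25.061,8.061) [heading=45, move]
RT 180: heading 45 -> 225
RT 150: heading 225 -> 75
FD 3.2: (25.061,8.061) -> (25.89,11.152) [heading=75, move]
LT 180: heading 75 -> 255
FD 7.5: (25.89,11.152) -> (23.948,3.908) [heading=255, move]
FD 8.7: (23.948,3.908) -> (21.697,-4.496) [heading=255, move]
FD 12.6: (21.697,-4.496) -> (18.436,-16.666) [heading=255, move]
Final: pos=(18.436,-16.666), heading=255, 1 segment(s) drawn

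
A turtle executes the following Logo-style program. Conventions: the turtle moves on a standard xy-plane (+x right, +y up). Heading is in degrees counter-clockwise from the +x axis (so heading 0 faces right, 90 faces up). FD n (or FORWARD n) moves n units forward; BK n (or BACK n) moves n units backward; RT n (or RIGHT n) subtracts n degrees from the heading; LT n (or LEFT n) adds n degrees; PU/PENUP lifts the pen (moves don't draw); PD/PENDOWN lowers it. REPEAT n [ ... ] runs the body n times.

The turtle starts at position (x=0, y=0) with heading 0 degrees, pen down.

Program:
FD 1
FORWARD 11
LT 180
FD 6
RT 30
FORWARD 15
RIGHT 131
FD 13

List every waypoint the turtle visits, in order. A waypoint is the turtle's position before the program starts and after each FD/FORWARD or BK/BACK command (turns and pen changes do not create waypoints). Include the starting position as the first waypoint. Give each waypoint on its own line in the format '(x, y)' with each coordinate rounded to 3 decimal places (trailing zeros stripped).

Executing turtle program step by step:
Start: pos=(0,0), heading=0, pen down
FD 1: (0,0) -> (1,0) [heading=0, draw]
FD 11: (1,0) -> (12,0) [heading=0, draw]
LT 180: heading 0 -> 180
FD 6: (12,0) -> (6,0) [heading=180, draw]
RT 30: heading 180 -> 150
FD 15: (6,0) -> (-6.99,7.5) [heading=150, draw]
RT 131: heading 150 -> 19
FD 13: (-6.99,7.5) -> (5.301,11.732) [heading=19, draw]
Final: pos=(5.301,11.732), heading=19, 5 segment(s) drawn
Waypoints (6 total):
(0, 0)
(1, 0)
(12, 0)
(6, 0)
(-6.99, 7.5)
(5.301, 11.732)

Answer: (0, 0)
(1, 0)
(12, 0)
(6, 0)
(-6.99, 7.5)
(5.301, 11.732)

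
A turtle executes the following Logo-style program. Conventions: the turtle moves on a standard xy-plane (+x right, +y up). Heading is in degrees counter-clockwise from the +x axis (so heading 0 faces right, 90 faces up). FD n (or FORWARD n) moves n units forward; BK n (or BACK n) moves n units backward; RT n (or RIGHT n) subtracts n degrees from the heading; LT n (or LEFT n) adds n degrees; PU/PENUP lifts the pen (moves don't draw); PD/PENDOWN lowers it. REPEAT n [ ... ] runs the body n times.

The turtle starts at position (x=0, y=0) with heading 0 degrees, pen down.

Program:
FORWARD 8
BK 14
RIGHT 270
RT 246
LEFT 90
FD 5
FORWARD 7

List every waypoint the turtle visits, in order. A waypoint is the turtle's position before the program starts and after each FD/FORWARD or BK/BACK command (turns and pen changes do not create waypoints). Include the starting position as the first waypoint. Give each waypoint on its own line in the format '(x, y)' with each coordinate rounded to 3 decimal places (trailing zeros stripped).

Executing turtle program step by step:
Start: pos=(0,0), heading=0, pen down
FD 8: (0,0) -> (8,0) [heading=0, draw]
BK 14: (8,0) -> (-6,0) [heading=0, draw]
RT 270: heading 0 -> 90
RT 246: heading 90 -> 204
LT 90: heading 204 -> 294
FD 5: (-6,0) -> (-3.966,-4.568) [heading=294, draw]
FD 7: (-3.966,-4.568) -> (-1.119,-10.963) [heading=294, draw]
Final: pos=(-1.119,-10.963), heading=294, 4 segment(s) drawn
Waypoints (5 total):
(0, 0)
(8, 0)
(-6, 0)
(-3.966, -4.568)
(-1.119, -10.963)

Answer: (0, 0)
(8, 0)
(-6, 0)
(-3.966, -4.568)
(-1.119, -10.963)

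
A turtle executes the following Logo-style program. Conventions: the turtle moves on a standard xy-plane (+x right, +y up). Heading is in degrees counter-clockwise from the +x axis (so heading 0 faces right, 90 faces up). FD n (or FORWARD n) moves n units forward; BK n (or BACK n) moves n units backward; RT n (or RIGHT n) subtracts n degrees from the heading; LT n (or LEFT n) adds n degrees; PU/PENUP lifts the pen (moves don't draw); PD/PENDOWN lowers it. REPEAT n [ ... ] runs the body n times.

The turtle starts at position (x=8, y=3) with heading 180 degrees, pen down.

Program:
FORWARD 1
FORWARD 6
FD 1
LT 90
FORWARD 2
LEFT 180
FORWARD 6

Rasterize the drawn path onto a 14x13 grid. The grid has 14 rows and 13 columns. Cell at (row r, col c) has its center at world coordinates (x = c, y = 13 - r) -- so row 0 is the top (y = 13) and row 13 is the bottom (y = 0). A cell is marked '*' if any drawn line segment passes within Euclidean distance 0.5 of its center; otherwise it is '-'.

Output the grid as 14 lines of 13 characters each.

Answer: -------------
-------------
-------------
-------------
-------------
-------------
*------------
*------------
*------------
*------------
*********----
*------------
*------------
-------------

Derivation:
Segment 0: (8,3) -> (7,3)
Segment 1: (7,3) -> (1,3)
Segment 2: (1,3) -> (0,3)
Segment 3: (0,3) -> (-0,1)
Segment 4: (-0,1) -> (0,7)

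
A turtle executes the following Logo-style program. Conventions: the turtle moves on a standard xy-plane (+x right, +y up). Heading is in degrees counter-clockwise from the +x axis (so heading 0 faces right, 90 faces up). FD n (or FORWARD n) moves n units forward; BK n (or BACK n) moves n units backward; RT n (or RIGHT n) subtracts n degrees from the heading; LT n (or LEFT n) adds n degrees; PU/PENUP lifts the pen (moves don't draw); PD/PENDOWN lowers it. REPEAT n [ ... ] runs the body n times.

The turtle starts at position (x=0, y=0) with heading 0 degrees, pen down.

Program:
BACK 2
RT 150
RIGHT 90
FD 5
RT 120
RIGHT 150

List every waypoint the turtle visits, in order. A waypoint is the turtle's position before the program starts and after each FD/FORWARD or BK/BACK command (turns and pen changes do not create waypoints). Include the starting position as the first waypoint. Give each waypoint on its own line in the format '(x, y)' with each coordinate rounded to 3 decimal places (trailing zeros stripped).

Answer: (0, 0)
(-2, 0)
(-4.5, 4.33)

Derivation:
Executing turtle program step by step:
Start: pos=(0,0), heading=0, pen down
BK 2: (0,0) -> (-2,0) [heading=0, draw]
RT 150: heading 0 -> 210
RT 90: heading 210 -> 120
FD 5: (-2,0) -> (-4.5,4.33) [heading=120, draw]
RT 120: heading 120 -> 0
RT 150: heading 0 -> 210
Final: pos=(-4.5,4.33), heading=210, 2 segment(s) drawn
Waypoints (3 total):
(0, 0)
(-2, 0)
(-4.5, 4.33)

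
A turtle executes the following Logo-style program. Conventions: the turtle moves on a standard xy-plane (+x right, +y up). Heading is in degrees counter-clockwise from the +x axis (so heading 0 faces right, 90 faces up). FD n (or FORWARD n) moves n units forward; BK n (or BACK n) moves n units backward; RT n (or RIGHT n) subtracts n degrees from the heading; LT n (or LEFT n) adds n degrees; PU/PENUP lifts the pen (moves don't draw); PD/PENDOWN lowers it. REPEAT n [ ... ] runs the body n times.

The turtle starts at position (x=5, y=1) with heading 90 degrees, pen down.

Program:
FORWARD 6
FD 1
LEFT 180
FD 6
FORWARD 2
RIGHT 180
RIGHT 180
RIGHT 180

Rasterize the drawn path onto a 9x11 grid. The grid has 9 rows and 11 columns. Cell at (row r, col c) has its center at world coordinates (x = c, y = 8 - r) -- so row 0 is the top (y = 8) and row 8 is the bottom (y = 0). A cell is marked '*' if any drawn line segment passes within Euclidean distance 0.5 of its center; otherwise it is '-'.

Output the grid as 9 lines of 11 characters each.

Answer: -----*-----
-----*-----
-----*-----
-----*-----
-----*-----
-----*-----
-----*-----
-----*-----
-----*-----

Derivation:
Segment 0: (5,1) -> (5,7)
Segment 1: (5,7) -> (5,8)
Segment 2: (5,8) -> (5,2)
Segment 3: (5,2) -> (5,0)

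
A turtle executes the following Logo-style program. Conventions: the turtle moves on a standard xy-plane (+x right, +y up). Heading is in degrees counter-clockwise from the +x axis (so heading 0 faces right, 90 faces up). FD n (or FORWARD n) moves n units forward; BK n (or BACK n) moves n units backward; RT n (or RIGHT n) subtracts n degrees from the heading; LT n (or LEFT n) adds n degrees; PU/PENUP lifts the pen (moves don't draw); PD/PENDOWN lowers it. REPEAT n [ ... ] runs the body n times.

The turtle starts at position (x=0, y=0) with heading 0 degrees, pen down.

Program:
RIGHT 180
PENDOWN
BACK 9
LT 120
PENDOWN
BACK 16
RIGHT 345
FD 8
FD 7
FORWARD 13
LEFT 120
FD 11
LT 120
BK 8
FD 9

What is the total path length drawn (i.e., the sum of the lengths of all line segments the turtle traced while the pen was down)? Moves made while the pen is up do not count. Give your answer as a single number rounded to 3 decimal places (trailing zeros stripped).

Answer: 81

Derivation:
Executing turtle program step by step:
Start: pos=(0,0), heading=0, pen down
RT 180: heading 0 -> 180
PD: pen down
BK 9: (0,0) -> (9,0) [heading=180, draw]
LT 120: heading 180 -> 300
PD: pen down
BK 16: (9,0) -> (1,13.856) [heading=300, draw]
RT 345: heading 300 -> 315
FD 8: (1,13.856) -> (6.657,8.2) [heading=315, draw]
FD 7: (6.657,8.2) -> (11.607,3.25) [heading=315, draw]
FD 13: (11.607,3.25) -> (20.799,-5.943) [heading=315, draw]
LT 120: heading 315 -> 75
FD 11: (20.799,-5.943) -> (23.646,4.683) [heading=75, draw]
LT 120: heading 75 -> 195
BK 8: (23.646,4.683) -> (31.373,6.753) [heading=195, draw]
FD 9: (31.373,6.753) -> (22.68,4.424) [heading=195, draw]
Final: pos=(22.68,4.424), heading=195, 8 segment(s) drawn

Segment lengths:
  seg 1: (0,0) -> (9,0), length = 9
  seg 2: (9,0) -> (1,13.856), length = 16
  seg 3: (1,13.856) -> (6.657,8.2), length = 8
  seg 4: (6.657,8.2) -> (11.607,3.25), length = 7
  seg 5: (11.607,3.25) -> (20.799,-5.943), length = 13
  seg 6: (20.799,-5.943) -> (23.646,4.683), length = 11
  seg 7: (23.646,4.683) -> (31.373,6.753), length = 8
  seg 8: (31.373,6.753) -> (22.68,4.424), length = 9
Total = 81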